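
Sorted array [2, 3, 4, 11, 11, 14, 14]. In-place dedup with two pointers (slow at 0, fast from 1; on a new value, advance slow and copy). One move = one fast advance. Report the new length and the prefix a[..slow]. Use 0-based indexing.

length 5; prefix = [2, 3, 4, 11, 14]

(s=0,f=1) a[fast]=3≠a[slow]=2 write a[1]=3 → slow++,fast++
(s=1,f=2) a[fast]=4≠a[slow]=3 write a[2]=4 → slow++,fast++
(s=2,f=3) a[fast]=11≠a[slow]=4 write a[3]=11 → slow++,fast++
(s=3,f=4) a[fast]=11=a[slow] dup → fast++
(s=3,f=5) a[fast]=14≠a[slow]=11 write a[4]=14 → slow++,fast++
(s=4,f=6) a[fast]=14=a[slow] dup → fast++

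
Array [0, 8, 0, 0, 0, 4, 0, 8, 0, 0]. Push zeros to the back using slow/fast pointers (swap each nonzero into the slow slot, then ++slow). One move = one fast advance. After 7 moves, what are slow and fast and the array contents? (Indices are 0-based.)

(s=0,f=0) a[fast]=0 → fast++
(s=0,f=1) a[fast]=8≠0 swap→a[0]=8 → slow++,fast++
(s=1,f=2) a[fast]=0 → fast++
(s=1,f=3) a[fast]=0 → fast++
(s=1,f=4) a[fast]=0 → fast++
(s=1,f=5) a[fast]=4≠0 swap→a[1]=4 → slow++,fast++
(s=2,f=6) a[fast]=0 → fast++

slow=2, fast=7, a=[8, 4, 0, 0, 0, 0, 0, 8, 0, 0]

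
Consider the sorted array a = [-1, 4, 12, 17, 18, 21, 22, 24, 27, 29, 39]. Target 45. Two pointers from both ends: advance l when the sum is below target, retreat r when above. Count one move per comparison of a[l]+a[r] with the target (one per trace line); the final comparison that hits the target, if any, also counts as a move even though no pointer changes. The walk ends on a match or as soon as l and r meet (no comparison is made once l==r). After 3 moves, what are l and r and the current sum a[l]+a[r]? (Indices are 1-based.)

[1,11] -1+39=38 <45 → l++
[2,11] 4+39=43 <45 → l++
[3,11] 12+39=51 >45 → r--

l=3, r=10, sum=41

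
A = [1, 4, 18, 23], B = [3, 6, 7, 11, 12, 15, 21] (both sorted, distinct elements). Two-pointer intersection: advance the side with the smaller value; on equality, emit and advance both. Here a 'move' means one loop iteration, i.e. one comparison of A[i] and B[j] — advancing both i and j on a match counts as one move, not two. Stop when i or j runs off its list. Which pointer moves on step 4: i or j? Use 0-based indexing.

[i=0,j=0] 1<3 → i++
[i=1,j=0] 4>3 → j++
[i=1,j=1] 4<6 → i++
[i=2,j=1] 18>6 → j++

j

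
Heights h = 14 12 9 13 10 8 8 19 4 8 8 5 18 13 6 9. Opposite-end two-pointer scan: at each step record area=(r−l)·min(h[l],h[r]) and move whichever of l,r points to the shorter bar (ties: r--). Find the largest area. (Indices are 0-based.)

[0,15] min(14,9)*15=135 best=135 * → r--
[0,14] min(14,6)*14=84 best=135 → r--
[0,13] min(14,13)*13=169 best=169 * → r--
[0,12] min(14,18)*12=168 best=169 → l++
[1,12] min(12,18)*11=132 best=169 → l++
[2,12] min(9,18)*10=90 best=169 → l++
[3,12] min(13,18)*9=117 best=169 → l++
[4,12] min(10,18)*8=80 best=169 → l++
[5,12] min(8,18)*7=56 best=169 → l++
[6,12] min(8,18)*6=48 best=169 → l++
[7,12] min(19,18)*5=90 best=169 → r--
[7,11] min(19,5)*4=20 best=169 → r--
[7,10] min(19,8)*3=24 best=169 → r--
[7,9] min(19,8)*2=16 best=169 → r--
[7,8] min(19,4)*1=4 best=169 → r--

max area = 169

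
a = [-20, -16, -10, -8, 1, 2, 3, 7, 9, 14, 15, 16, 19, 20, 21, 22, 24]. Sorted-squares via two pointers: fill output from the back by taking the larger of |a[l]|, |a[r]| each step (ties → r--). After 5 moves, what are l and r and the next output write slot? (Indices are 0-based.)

l=1, r=12, next write slot=11

[0,16] |-20|<=|24| out[16]=576 → r--
[0,15] |-20|<=|22| out[15]=484 → r--
[0,14] |-20|<=|21| out[14]=441 → r--
[0,13] |-20|<=|20| out[13]=400 → r--
[0,12] |-20|>|19| out[12]=400 → l++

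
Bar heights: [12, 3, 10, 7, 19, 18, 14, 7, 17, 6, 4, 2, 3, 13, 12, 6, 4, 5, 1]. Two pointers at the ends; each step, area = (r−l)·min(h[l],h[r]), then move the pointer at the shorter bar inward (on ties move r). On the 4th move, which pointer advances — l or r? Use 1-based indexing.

[1,19] min(12,1)*18=18 best=18 * → r--
[1,18] min(12,5)*17=85 best=85 * → r--
[1,17] min(12,4)*16=64 best=85 → r--
[1,16] min(12,6)*15=90 best=90 * → r--

r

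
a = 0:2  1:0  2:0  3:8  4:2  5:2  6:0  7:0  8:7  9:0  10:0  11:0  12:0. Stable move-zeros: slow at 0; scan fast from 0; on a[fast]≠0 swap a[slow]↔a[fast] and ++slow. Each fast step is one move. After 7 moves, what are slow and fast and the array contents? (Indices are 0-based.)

slow=4, fast=7, a=[2, 8, 2, 2, 0, 0, 0, 0, 7, 0, 0, 0, 0]

slow=0 fast=0: a[fast]=2≠0 swap→a[0]=2, slow++,fast++
slow=1 fast=1: a[fast]=0, fast++
slow=1 fast=2: a[fast]=0, fast++
slow=1 fast=3: a[fast]=8≠0 swap→a[1]=8, slow++,fast++
slow=2 fast=4: a[fast]=2≠0 swap→a[2]=2, slow++,fast++
slow=3 fast=5: a[fast]=2≠0 swap→a[3]=2, slow++,fast++
slow=4 fast=6: a[fast]=0, fast++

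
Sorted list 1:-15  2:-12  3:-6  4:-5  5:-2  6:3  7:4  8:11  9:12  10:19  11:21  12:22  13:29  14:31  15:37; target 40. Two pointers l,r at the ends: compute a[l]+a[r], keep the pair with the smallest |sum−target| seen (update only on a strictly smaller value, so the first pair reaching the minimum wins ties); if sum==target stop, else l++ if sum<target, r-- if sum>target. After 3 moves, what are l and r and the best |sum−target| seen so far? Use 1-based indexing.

l=4, r=15, best |Δ|=9

l=1 r=15: -15+37=22 d=18 *, l++
l=2 r=15: -12+37=25 d=15 *, l++
l=3 r=15: -6+37=31 d=9 *, l++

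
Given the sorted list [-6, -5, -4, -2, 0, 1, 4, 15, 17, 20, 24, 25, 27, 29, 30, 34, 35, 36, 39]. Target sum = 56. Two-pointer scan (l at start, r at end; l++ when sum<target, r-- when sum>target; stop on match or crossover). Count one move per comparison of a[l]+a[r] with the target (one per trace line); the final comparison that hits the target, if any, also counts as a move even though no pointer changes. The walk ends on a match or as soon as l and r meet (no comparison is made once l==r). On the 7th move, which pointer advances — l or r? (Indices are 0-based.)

l

l=0 r=18: -6+39=33 <56, l++
l=1 r=18: -5+39=34 <56, l++
l=2 r=18: -4+39=35 <56, l++
l=3 r=18: -2+39=37 <56, l++
l=4 r=18: 0+39=39 <56, l++
l=5 r=18: 1+39=40 <56, l++
l=6 r=18: 4+39=43 <56, l++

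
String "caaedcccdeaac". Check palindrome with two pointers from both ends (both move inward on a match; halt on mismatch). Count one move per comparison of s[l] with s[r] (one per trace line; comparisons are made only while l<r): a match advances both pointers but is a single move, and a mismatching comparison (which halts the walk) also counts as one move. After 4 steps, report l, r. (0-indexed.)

l=4, r=8

l=0 r=12: 'c'=='c', l++,r--
l=1 r=11: 'a'=='a', l++,r--
l=2 r=10: 'a'=='a', l++,r--
l=3 r=9: 'e'=='e', l++,r--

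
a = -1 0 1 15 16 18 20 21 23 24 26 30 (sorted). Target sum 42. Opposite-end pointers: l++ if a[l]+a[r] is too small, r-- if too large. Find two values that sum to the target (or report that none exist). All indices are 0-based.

[0,11] -1+30=29 <42 → l++
[1,11] 0+30=30 <42 → l++
[2,11] 1+30=31 <42 → l++
[3,11] 15+30=45 >42 → r--
[3,10] 15+26=41 <42 → l++
[4,10] 16+26=42 → found

(16, 26)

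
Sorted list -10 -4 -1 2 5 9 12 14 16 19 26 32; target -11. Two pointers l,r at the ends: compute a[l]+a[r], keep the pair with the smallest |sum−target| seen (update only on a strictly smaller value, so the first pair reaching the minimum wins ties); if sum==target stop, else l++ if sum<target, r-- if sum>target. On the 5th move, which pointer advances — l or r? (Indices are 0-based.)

l=0 r=11: -10+32=22 d=33 *, r--
l=0 r=10: -10+26=16 d=27 *, r--
l=0 r=9: -10+19=9 d=20 *, r--
l=0 r=8: -10+16=6 d=17 *, r--
l=0 r=7: -10+14=4 d=15 *, r--

r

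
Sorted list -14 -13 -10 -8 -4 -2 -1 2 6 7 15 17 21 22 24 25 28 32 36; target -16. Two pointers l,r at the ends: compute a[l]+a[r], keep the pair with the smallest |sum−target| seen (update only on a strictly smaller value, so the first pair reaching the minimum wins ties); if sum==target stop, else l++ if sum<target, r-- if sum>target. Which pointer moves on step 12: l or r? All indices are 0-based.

r

[0,18] -14+36=22 d=38 * → r--
[0,17] -14+32=18 d=34 * → r--
[0,16] -14+28=14 d=30 * → r--
[0,15] -14+25=11 d=27 * → r--
[0,14] -14+24=10 d=26 * → r--
[0,13] -14+22=8 d=24 * → r--
[0,12] -14+21=7 d=23 * → r--
[0,11] -14+17=3 d=19 * → r--
[0,10] -14+15=1 d=17 * → r--
[0,9] -14+7=-7 d=9 * → r--
[0,8] -14+6=-8 d=8 * → r--
[0,7] -14+2=-12 d=4 * → r--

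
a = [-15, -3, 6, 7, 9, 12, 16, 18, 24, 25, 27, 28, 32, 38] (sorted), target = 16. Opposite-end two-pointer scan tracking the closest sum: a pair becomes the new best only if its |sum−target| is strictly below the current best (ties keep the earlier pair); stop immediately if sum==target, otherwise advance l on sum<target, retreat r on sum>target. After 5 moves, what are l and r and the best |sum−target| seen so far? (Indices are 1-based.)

l=2, r=10, best |Δ|=1

l=1 r=14: -15+38=23 d=7 *, r--
l=1 r=13: -15+32=17 d=1 *, r--
l=1 r=12: -15+28=13 d=3, l++
l=2 r=12: -3+28=25 d=9, r--
l=2 r=11: -3+27=24 d=8, r--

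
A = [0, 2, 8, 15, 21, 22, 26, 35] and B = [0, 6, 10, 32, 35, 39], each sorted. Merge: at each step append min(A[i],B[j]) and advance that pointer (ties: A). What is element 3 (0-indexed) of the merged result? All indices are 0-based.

merged[3] = 6

[i=0,j=0] A[i]=0<=B[j]=0 take 0 → i++
[i=1,j=0] A[i]=2>B[j]=0 take 0 → j++
[i=1,j=1] A[i]=2<=B[j]=6 take 2 → i++
[i=2,j=1] A[i]=8>B[j]=6 take 6 → j++
[i=2,j=2] A[i]=8<=B[j]=10 take 8 → i++
[i=3,j=2] A[i]=15>B[j]=10 take 10 → j++
[i=3,j=3] A[i]=15<=B[j]=32 take 15 → i++
[i=4,j=3] A[i]=21<=B[j]=32 take 21 → i++
[i=5,j=3] A[i]=22<=B[j]=32 take 22 → i++
[i=6,j=3] A[i]=26<=B[j]=32 take 26 → i++
[i=7,j=3] A[i]=35>B[j]=32 take 32 → j++
[i=7,j=4] A[i]=35<=B[j]=35 take 35 → i++
[i=8,j=4] A done, take B[j]=35 → j++
[i=8,j=5] A done, take B[j]=39 → j++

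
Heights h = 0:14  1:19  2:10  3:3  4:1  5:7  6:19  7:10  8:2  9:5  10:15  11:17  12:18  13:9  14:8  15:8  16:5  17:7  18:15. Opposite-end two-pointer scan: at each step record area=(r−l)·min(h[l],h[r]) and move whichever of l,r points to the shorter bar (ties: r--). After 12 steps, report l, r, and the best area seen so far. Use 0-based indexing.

l=1, r=7, best area=255

l=0 r=18: min(14,15)*18=252 best=252 *, l++
l=1 r=18: min(19,15)*17=255 best=255 *, r--
l=1 r=17: min(19,7)*16=112 best=255, r--
l=1 r=16: min(19,5)*15=75 best=255, r--
l=1 r=15: min(19,8)*14=112 best=255, r--
l=1 r=14: min(19,8)*13=104 best=255, r--
l=1 r=13: min(19,9)*12=108 best=255, r--
l=1 r=12: min(19,18)*11=198 best=255, r--
l=1 r=11: min(19,17)*10=170 best=255, r--
l=1 r=10: min(19,15)*9=135 best=255, r--
l=1 r=9: min(19,5)*8=40 best=255, r--
l=1 r=8: min(19,2)*7=14 best=255, r--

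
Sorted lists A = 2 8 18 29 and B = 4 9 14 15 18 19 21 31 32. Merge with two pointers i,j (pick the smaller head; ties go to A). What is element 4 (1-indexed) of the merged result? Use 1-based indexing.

merged[4] = 9

i=1 j=1: A[i]=2<=B[j]=4 take 2, i++
i=2 j=1: A[i]=8>B[j]=4 take 4, j++
i=2 j=2: A[i]=8<=B[j]=9 take 8, i++
i=3 j=2: A[i]=18>B[j]=9 take 9, j++
i=3 j=3: A[i]=18>B[j]=14 take 14, j++
i=3 j=4: A[i]=18>B[j]=15 take 15, j++
i=3 j=5: A[i]=18<=B[j]=18 take 18, i++
i=4 j=5: A[i]=29>B[j]=18 take 18, j++
i=4 j=6: A[i]=29>B[j]=19 take 19, j++
i=4 j=7: A[i]=29>B[j]=21 take 21, j++
i=4 j=8: A[i]=29<=B[j]=31 take 29, i++
i=5 j=8: A done, take B[j]=31, j++
i=5 j=9: A done, take B[j]=32, j++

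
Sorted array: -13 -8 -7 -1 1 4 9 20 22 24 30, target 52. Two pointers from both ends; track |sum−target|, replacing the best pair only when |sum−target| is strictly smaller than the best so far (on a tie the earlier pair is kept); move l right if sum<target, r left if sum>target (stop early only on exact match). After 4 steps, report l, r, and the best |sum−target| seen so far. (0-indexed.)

l=4, r=10, best |Δ|=23

l=0 r=10: -13+30=17 d=35 *, l++
l=1 r=10: -8+30=22 d=30 *, l++
l=2 r=10: -7+30=23 d=29 *, l++
l=3 r=10: -1+30=29 d=23 *, l++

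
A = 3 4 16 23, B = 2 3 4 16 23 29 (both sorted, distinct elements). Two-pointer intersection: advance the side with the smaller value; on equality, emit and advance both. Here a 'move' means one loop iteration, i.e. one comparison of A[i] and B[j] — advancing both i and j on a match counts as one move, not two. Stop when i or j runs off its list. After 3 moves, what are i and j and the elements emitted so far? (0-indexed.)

[i=0,j=0] 3>2 → j++
[i=0,j=1] 3==3 emit → i++,j++
[i=1,j=2] 4==4 emit → i++,j++

i=2, j=3, emitted=[3, 4]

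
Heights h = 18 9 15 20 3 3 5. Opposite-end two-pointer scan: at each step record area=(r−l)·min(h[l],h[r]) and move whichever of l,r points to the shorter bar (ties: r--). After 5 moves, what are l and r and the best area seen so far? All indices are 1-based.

l=1 r=7: min(18,5)*6=30 best=30 *, r--
l=1 r=6: min(18,3)*5=15 best=30, r--
l=1 r=5: min(18,3)*4=12 best=30, r--
l=1 r=4: min(18,20)*3=54 best=54 *, l++
l=2 r=4: min(9,20)*2=18 best=54, l++

l=3, r=4, best area=54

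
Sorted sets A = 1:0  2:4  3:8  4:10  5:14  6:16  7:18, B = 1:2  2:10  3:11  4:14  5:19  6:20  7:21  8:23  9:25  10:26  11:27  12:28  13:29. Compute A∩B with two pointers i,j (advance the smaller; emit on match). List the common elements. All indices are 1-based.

intersection = [10, 14]

i=1 j=1: 0<2, i++
i=2 j=1: 4>2, j++
i=2 j=2: 4<10, i++
i=3 j=2: 8<10, i++
i=4 j=2: 10==10 emit, i++,j++
i=5 j=3: 14>11, j++
i=5 j=4: 14==14 emit, i++,j++
i=6 j=5: 16<19, i++
i=7 j=5: 18<19, i++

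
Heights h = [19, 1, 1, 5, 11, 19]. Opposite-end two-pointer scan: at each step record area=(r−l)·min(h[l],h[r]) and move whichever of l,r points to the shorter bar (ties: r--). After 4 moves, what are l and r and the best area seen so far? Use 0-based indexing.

l=0, r=1, best area=95

l=0 r=5: min(19,19)*5=95 best=95 *, r--
l=0 r=4: min(19,11)*4=44 best=95, r--
l=0 r=3: min(19,5)*3=15 best=95, r--
l=0 r=2: min(19,1)*2=2 best=95, r--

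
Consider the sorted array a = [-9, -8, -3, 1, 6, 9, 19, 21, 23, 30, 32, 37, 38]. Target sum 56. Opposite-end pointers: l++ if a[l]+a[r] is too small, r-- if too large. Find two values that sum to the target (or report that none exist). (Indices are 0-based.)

l=0 r=12: -9+38=29 <56, l++
l=1 r=12: -8+38=30 <56, l++
l=2 r=12: -3+38=35 <56, l++
l=3 r=12: 1+38=39 <56, l++
l=4 r=12: 6+38=44 <56, l++
l=5 r=12: 9+38=47 <56, l++
l=6 r=12: 19+38=57 >56, r--
l=6 r=11: 19+37=56, found

(19, 37)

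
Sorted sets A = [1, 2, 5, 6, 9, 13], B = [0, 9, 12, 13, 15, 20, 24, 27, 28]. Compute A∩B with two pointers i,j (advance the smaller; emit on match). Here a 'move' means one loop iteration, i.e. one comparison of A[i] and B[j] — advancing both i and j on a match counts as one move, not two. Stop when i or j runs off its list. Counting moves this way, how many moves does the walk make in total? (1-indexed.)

[i=1,j=1] 1>0 → j++
[i=1,j=2] 1<9 → i++
[i=2,j=2] 2<9 → i++
[i=3,j=2] 5<9 → i++
[i=4,j=2] 6<9 → i++
[i=5,j=2] 9==9 emit → i++,j++
[i=6,j=3] 13>12 → j++
[i=6,j=4] 13==13 emit → i++,j++

8 moves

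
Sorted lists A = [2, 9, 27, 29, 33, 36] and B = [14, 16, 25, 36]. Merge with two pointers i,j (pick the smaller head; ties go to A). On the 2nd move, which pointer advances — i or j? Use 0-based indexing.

i

[i=0,j=0] A[i]=2<=B[j]=14 take 2 → i++
[i=1,j=0] A[i]=9<=B[j]=14 take 9 → i++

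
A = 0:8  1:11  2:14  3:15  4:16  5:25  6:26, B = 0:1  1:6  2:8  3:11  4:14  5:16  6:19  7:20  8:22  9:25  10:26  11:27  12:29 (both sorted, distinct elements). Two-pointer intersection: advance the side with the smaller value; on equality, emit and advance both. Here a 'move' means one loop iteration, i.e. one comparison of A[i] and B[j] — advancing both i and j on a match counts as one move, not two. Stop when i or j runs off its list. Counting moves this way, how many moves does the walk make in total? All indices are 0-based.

[i=0,j=0] 8>1 → j++
[i=0,j=1] 8>6 → j++
[i=0,j=2] 8==8 emit → i++,j++
[i=1,j=3] 11==11 emit → i++,j++
[i=2,j=4] 14==14 emit → i++,j++
[i=3,j=5] 15<16 → i++
[i=4,j=5] 16==16 emit → i++,j++
[i=5,j=6] 25>19 → j++
[i=5,j=7] 25>20 → j++
[i=5,j=8] 25>22 → j++
[i=5,j=9] 25==25 emit → i++,j++
[i=6,j=10] 26==26 emit → i++,j++

12 moves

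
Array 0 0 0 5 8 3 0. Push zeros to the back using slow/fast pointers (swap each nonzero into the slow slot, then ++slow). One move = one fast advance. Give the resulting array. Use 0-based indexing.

slow=0 fast=0: a[fast]=0, fast++
slow=0 fast=1: a[fast]=0, fast++
slow=0 fast=2: a[fast]=0, fast++
slow=0 fast=3: a[fast]=5≠0 swap→a[0]=5, slow++,fast++
slow=1 fast=4: a[fast]=8≠0 swap→a[1]=8, slow++,fast++
slow=2 fast=5: a[fast]=3≠0 swap→a[2]=3, slow++,fast++
slow=3 fast=6: a[fast]=0, fast++

[5, 8, 3, 0, 0, 0, 0]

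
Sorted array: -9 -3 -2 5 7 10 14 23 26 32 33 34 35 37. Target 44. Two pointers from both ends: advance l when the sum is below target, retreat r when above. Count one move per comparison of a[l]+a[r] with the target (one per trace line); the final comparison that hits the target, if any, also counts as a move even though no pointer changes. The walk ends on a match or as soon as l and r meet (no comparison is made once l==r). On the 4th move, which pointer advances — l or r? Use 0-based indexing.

l=0 r=13: -9+37=28 <44, l++
l=1 r=13: -3+37=34 <44, l++
l=2 r=13: -2+37=35 <44, l++
l=3 r=13: 5+37=42 <44, l++

l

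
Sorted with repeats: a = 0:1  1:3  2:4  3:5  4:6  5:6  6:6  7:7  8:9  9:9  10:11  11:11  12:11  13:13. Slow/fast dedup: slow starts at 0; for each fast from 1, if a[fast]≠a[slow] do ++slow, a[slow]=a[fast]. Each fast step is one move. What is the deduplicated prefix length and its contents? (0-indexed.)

(s=0,f=1) a[fast]=3≠a[slow]=1 write a[1]=3 → slow++,fast++
(s=1,f=2) a[fast]=4≠a[slow]=3 write a[2]=4 → slow++,fast++
(s=2,f=3) a[fast]=5≠a[slow]=4 write a[3]=5 → slow++,fast++
(s=3,f=4) a[fast]=6≠a[slow]=5 write a[4]=6 → slow++,fast++
(s=4,f=5) a[fast]=6=a[slow] dup → fast++
(s=4,f=6) a[fast]=6=a[slow] dup → fast++
(s=4,f=7) a[fast]=7≠a[slow]=6 write a[5]=7 → slow++,fast++
(s=5,f=8) a[fast]=9≠a[slow]=7 write a[6]=9 → slow++,fast++
(s=6,f=9) a[fast]=9=a[slow] dup → fast++
(s=6,f=10) a[fast]=11≠a[slow]=9 write a[7]=11 → slow++,fast++
(s=7,f=11) a[fast]=11=a[slow] dup → fast++
(s=7,f=12) a[fast]=11=a[slow] dup → fast++
(s=7,f=13) a[fast]=13≠a[slow]=11 write a[8]=13 → slow++,fast++

length 9; prefix = [1, 3, 4, 5, 6, 7, 9, 11, 13]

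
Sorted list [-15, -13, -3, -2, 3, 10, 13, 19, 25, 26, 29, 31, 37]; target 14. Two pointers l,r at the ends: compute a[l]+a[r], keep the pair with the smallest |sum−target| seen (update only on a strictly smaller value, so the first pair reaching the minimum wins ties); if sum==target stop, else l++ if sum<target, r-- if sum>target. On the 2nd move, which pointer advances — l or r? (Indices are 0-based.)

l=0 r=12: -15+37=22 d=8 *, r--
l=0 r=11: -15+31=16 d=2 *, r--

r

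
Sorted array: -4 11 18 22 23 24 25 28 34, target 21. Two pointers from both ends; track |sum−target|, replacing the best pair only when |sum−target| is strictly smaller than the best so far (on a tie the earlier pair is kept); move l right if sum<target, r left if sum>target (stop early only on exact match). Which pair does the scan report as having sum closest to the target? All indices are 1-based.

pair (-4, 25) with sum 21 (|Δ|=0)

[1,9] -4+34=30 d=9 * → r--
[1,8] -4+28=24 d=3 * → r--
[1,7] -4+25=21 d=0 * → stop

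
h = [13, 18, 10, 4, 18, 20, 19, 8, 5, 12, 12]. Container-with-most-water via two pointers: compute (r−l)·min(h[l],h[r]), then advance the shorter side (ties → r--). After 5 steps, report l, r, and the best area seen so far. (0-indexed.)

l=0 r=10: min(13,12)*10=120 best=120 *, r--
l=0 r=9: min(13,12)*9=108 best=120, r--
l=0 r=8: min(13,5)*8=40 best=120, r--
l=0 r=7: min(13,8)*7=56 best=120, r--
l=0 r=6: min(13,19)*6=78 best=120, l++

l=1, r=6, best area=120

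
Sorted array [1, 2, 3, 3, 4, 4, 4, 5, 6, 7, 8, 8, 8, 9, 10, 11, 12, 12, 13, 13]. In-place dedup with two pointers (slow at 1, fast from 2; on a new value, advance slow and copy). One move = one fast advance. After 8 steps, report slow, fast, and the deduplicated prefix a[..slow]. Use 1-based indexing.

slow=6, fast=10, prefix=[1, 2, 3, 4, 5, 6]

(s=1,f=2) a[fast]=2≠a[slow]=1 write a[2]=2 → slow++,fast++
(s=2,f=3) a[fast]=3≠a[slow]=2 write a[3]=3 → slow++,fast++
(s=3,f=4) a[fast]=3=a[slow] dup → fast++
(s=3,f=5) a[fast]=4≠a[slow]=3 write a[4]=4 → slow++,fast++
(s=4,f=6) a[fast]=4=a[slow] dup → fast++
(s=4,f=7) a[fast]=4=a[slow] dup → fast++
(s=4,f=8) a[fast]=5≠a[slow]=4 write a[5]=5 → slow++,fast++
(s=5,f=9) a[fast]=6≠a[slow]=5 write a[6]=6 → slow++,fast++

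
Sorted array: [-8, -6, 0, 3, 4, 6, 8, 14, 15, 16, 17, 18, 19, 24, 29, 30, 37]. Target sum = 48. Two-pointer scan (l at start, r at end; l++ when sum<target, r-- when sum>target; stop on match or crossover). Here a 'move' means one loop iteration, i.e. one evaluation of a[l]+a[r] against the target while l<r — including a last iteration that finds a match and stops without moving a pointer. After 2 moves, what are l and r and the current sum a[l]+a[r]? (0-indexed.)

l=0 r=16: -8+37=29 <48, l++
l=1 r=16: -6+37=31 <48, l++

l=2, r=16, sum=37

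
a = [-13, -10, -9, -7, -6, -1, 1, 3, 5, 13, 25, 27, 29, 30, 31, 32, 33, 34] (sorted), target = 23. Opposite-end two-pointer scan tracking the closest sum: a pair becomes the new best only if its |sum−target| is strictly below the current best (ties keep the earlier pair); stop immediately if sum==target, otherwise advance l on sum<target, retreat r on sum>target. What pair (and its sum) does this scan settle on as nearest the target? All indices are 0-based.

l=0 r=17: -13+34=21 d=2 *, l++
l=1 r=17: -10+34=24 d=1 *, r--
l=1 r=16: -10+33=23 d=0 *, stop

pair (-10, 33) with sum 23 (|Δ|=0)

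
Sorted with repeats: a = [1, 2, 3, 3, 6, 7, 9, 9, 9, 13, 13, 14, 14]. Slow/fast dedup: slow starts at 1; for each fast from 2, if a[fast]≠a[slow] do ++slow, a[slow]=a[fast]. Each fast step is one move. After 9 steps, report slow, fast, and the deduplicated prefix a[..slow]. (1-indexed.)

slow=7, fast=11, prefix=[1, 2, 3, 6, 7, 9, 13]

slow=1 fast=2: a[fast]=2≠a[slow]=1 write a[2]=2, slow++,fast++
slow=2 fast=3: a[fast]=3≠a[slow]=2 write a[3]=3, slow++,fast++
slow=3 fast=4: a[fast]=3=a[slow] dup, fast++
slow=3 fast=5: a[fast]=6≠a[slow]=3 write a[4]=6, slow++,fast++
slow=4 fast=6: a[fast]=7≠a[slow]=6 write a[5]=7, slow++,fast++
slow=5 fast=7: a[fast]=9≠a[slow]=7 write a[6]=9, slow++,fast++
slow=6 fast=8: a[fast]=9=a[slow] dup, fast++
slow=6 fast=9: a[fast]=9=a[slow] dup, fast++
slow=6 fast=10: a[fast]=13≠a[slow]=9 write a[7]=13, slow++,fast++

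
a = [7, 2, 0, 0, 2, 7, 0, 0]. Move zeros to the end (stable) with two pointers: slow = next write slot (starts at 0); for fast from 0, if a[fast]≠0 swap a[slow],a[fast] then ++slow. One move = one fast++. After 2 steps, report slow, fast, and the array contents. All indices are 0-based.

(s=0,f=0) a[fast]=7≠0 swap→a[0]=7 → slow++,fast++
(s=1,f=1) a[fast]=2≠0 swap→a[1]=2 → slow++,fast++

slow=2, fast=2, a=[7, 2, 0, 0, 2, 7, 0, 0]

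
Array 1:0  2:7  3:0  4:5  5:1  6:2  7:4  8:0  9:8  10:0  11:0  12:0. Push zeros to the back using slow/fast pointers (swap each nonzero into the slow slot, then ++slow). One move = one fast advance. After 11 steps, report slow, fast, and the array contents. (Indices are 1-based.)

slow=7, fast=12, a=[7, 5, 1, 2, 4, 8, 0, 0, 0, 0, 0, 0]

slow=1 fast=1: a[fast]=0, fast++
slow=1 fast=2: a[fast]=7≠0 swap→a[1]=7, slow++,fast++
slow=2 fast=3: a[fast]=0, fast++
slow=2 fast=4: a[fast]=5≠0 swap→a[2]=5, slow++,fast++
slow=3 fast=5: a[fast]=1≠0 swap→a[3]=1, slow++,fast++
slow=4 fast=6: a[fast]=2≠0 swap→a[4]=2, slow++,fast++
slow=5 fast=7: a[fast]=4≠0 swap→a[5]=4, slow++,fast++
slow=6 fast=8: a[fast]=0, fast++
slow=6 fast=9: a[fast]=8≠0 swap→a[6]=8, slow++,fast++
slow=7 fast=10: a[fast]=0, fast++
slow=7 fast=11: a[fast]=0, fast++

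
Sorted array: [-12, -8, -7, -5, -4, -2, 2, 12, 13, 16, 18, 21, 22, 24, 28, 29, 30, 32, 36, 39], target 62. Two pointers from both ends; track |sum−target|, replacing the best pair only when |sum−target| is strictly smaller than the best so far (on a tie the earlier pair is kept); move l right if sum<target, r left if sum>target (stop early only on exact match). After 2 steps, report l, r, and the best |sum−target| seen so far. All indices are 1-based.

l=3, r=20, best |Δ|=31

l=1 r=20: -12+39=27 d=35 *, l++
l=2 r=20: -8+39=31 d=31 *, l++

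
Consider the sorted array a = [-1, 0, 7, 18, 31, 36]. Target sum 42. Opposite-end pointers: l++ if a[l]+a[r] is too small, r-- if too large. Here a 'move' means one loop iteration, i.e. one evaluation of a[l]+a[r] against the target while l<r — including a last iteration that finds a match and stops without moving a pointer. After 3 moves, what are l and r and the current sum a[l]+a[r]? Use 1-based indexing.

[1,6] -1+36=35 <42 → l++
[2,6] 0+36=36 <42 → l++
[3,6] 7+36=43 >42 → r--

l=3, r=5, sum=38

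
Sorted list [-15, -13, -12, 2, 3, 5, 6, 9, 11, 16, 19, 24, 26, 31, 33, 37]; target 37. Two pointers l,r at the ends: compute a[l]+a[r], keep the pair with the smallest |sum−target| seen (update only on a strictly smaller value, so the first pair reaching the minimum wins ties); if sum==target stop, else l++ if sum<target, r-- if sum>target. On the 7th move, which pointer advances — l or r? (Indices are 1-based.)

l=1 r=16: -15+37=22 d=15 *, l++
l=2 r=16: -13+37=24 d=13 *, l++
l=3 r=16: -12+37=25 d=12 *, l++
l=4 r=16: 2+37=39 d=2 *, r--
l=4 r=15: 2+33=35 d=2, l++
l=5 r=15: 3+33=36 d=1 *, l++
l=6 r=15: 5+33=38 d=1, r--

r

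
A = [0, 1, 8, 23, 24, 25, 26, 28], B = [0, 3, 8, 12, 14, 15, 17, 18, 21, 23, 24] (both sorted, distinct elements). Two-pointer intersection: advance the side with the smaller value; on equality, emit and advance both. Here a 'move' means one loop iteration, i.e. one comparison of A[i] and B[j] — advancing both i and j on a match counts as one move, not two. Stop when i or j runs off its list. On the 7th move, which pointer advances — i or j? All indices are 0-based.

i=0 j=0: 0==0 emit, i++,j++
i=1 j=1: 1<3, i++
i=2 j=1: 8>3, j++
i=2 j=2: 8==8 emit, i++,j++
i=3 j=3: 23>12, j++
i=3 j=4: 23>14, j++
i=3 j=5: 23>15, j++

j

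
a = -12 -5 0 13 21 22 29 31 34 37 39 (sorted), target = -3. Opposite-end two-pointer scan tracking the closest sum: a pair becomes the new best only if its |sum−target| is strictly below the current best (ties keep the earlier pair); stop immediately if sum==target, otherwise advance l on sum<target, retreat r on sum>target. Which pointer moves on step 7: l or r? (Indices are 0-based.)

r

[0,10] -12+39=27 d=30 * → r--
[0,9] -12+37=25 d=28 * → r--
[0,8] -12+34=22 d=25 * → r--
[0,7] -12+31=19 d=22 * → r--
[0,6] -12+29=17 d=20 * → r--
[0,5] -12+22=10 d=13 * → r--
[0,4] -12+21=9 d=12 * → r--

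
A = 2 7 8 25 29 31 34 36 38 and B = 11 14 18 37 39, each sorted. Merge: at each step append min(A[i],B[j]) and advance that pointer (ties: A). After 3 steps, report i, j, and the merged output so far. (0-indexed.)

i=3, j=0, merged so far=[2, 7, 8]

[i=0,j=0] A[i]=2<=B[j]=11 take 2 → i++
[i=1,j=0] A[i]=7<=B[j]=11 take 7 → i++
[i=2,j=0] A[i]=8<=B[j]=11 take 8 → i++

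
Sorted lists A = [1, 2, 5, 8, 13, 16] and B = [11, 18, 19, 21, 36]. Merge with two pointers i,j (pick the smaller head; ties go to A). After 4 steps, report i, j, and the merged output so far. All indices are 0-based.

i=0 j=0: A[i]=1<=B[j]=11 take 1, i++
i=1 j=0: A[i]=2<=B[j]=11 take 2, i++
i=2 j=0: A[i]=5<=B[j]=11 take 5, i++
i=3 j=0: A[i]=8<=B[j]=11 take 8, i++

i=4, j=0, merged so far=[1, 2, 5, 8]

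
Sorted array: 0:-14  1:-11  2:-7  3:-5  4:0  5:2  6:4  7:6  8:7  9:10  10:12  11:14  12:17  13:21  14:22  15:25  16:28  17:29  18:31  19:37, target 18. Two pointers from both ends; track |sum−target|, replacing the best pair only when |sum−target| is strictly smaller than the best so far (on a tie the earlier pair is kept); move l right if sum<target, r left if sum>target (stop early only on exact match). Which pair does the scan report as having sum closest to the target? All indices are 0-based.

l=0 r=19: -14+37=23 d=5 *, r--
l=0 r=18: -14+31=17 d=1 *, l++
l=1 r=18: -11+31=20 d=2, r--
l=1 r=17: -11+29=18 d=0 *, stop

pair (-11, 29) with sum 18 (|Δ|=0)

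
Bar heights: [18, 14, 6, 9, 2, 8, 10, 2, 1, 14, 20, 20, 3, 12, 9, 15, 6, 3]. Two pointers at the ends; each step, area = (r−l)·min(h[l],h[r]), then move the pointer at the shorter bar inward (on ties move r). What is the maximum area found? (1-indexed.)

max area = 225

[1,18] min(18,3)*17=51 best=51 * → r--
[1,17] min(18,6)*16=96 best=96 * → r--
[1,16] min(18,15)*15=225 best=225 * → r--
[1,15] min(18,9)*14=126 best=225 → r--
[1,14] min(18,12)*13=156 best=225 → r--
[1,13] min(18,3)*12=36 best=225 → r--
[1,12] min(18,20)*11=198 best=225 → l++
[2,12] min(14,20)*10=140 best=225 → l++
[3,12] min(6,20)*9=54 best=225 → l++
[4,12] min(9,20)*8=72 best=225 → l++
[5,12] min(2,20)*7=14 best=225 → l++
[6,12] min(8,20)*6=48 best=225 → l++
[7,12] min(10,20)*5=50 best=225 → l++
[8,12] min(2,20)*4=8 best=225 → l++
[9,12] min(1,20)*3=3 best=225 → l++
[10,12] min(14,20)*2=28 best=225 → l++
[11,12] min(20,20)*1=20 best=225 → r--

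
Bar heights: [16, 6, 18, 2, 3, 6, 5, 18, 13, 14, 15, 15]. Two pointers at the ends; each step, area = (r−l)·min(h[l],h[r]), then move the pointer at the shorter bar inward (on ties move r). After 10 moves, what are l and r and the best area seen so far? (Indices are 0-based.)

l=2, r=3, best area=165

l=0 r=11: min(16,15)*11=165 best=165 *, r--
l=0 r=10: min(16,15)*10=150 best=165, r--
l=0 r=9: min(16,14)*9=126 best=165, r--
l=0 r=8: min(16,13)*8=104 best=165, r--
l=0 r=7: min(16,18)*7=112 best=165, l++
l=1 r=7: min(6,18)*6=36 best=165, l++
l=2 r=7: min(18,18)*5=90 best=165, r--
l=2 r=6: min(18,5)*4=20 best=165, r--
l=2 r=5: min(18,6)*3=18 best=165, r--
l=2 r=4: min(18,3)*2=6 best=165, r--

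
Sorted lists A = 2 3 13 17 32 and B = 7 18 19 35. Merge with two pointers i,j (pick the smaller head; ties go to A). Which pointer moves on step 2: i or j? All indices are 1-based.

[i=1,j=1] A[i]=2<=B[j]=7 take 2 → i++
[i=2,j=1] A[i]=3<=B[j]=7 take 3 → i++

i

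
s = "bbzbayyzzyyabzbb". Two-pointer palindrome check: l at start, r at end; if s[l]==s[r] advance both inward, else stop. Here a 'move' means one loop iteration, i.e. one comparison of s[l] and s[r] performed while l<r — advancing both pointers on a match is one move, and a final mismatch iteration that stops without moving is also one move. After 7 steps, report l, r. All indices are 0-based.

[0,15] 'b'=='b' → l++,r--
[1,14] 'b'=='b' → l++,r--
[2,13] 'z'=='z' → l++,r--
[3,12] 'b'=='b' → l++,r--
[4,11] 'a'=='a' → l++,r--
[5,10] 'y'=='y' → l++,r--
[6,9] 'y'=='y' → l++,r--

l=7, r=8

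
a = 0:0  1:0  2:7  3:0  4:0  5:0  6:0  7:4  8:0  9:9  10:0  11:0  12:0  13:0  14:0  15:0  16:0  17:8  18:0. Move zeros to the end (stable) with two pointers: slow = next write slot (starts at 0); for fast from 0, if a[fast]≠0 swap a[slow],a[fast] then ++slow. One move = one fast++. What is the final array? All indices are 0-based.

[7, 4, 9, 8, 0, 0, 0, 0, 0, 0, 0, 0, 0, 0, 0, 0, 0, 0, 0]

(s=0,f=0) a[fast]=0 → fast++
(s=0,f=1) a[fast]=0 → fast++
(s=0,f=2) a[fast]=7≠0 swap→a[0]=7 → slow++,fast++
(s=1,f=3) a[fast]=0 → fast++
(s=1,f=4) a[fast]=0 → fast++
(s=1,f=5) a[fast]=0 → fast++
(s=1,f=6) a[fast]=0 → fast++
(s=1,f=7) a[fast]=4≠0 swap→a[1]=4 → slow++,fast++
(s=2,f=8) a[fast]=0 → fast++
(s=2,f=9) a[fast]=9≠0 swap→a[2]=9 → slow++,fast++
(s=3,f=10) a[fast]=0 → fast++
(s=3,f=11) a[fast]=0 → fast++
(s=3,f=12) a[fast]=0 → fast++
(s=3,f=13) a[fast]=0 → fast++
(s=3,f=14) a[fast]=0 → fast++
(s=3,f=15) a[fast]=0 → fast++
(s=3,f=16) a[fast]=0 → fast++
(s=3,f=17) a[fast]=8≠0 swap→a[3]=8 → slow++,fast++
(s=4,f=18) a[fast]=0 → fast++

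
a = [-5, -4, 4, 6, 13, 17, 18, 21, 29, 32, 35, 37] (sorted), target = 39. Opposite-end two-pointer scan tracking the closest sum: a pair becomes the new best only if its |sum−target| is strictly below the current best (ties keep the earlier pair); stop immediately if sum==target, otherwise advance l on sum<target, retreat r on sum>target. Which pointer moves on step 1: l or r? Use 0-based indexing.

[0,11] -5+37=32 d=7 * → l++

l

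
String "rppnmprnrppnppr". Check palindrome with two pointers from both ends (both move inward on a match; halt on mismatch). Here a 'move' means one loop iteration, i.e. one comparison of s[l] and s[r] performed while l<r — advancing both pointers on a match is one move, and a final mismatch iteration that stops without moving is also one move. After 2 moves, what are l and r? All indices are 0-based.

l=0 r=14: 'r'=='r', l++,r--
l=1 r=13: 'p'=='p', l++,r--

l=2, r=12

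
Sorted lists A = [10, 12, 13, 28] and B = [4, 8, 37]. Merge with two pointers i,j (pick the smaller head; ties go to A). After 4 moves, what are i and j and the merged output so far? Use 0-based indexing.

i=2, j=2, merged so far=[4, 8, 10, 12]

i=0 j=0: A[i]=10>B[j]=4 take 4, j++
i=0 j=1: A[i]=10>B[j]=8 take 8, j++
i=0 j=2: A[i]=10<=B[j]=37 take 10, i++
i=1 j=2: A[i]=12<=B[j]=37 take 12, i++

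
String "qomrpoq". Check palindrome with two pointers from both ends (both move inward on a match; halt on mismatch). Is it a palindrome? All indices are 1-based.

l=1 r=7: 'q'=='q', l++,r--
l=2 r=6: 'o'=='o', l++,r--
l=3 r=5: 'm'!='p', stop

not a palindrome (mismatch at 3,5)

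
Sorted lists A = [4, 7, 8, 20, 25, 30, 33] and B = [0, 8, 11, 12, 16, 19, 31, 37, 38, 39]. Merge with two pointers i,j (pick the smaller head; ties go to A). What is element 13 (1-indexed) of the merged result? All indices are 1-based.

merged[13] = 31

i=1 j=1: A[i]=4>B[j]=0 take 0, j++
i=1 j=2: A[i]=4<=B[j]=8 take 4, i++
i=2 j=2: A[i]=7<=B[j]=8 take 7, i++
i=3 j=2: A[i]=8<=B[j]=8 take 8, i++
i=4 j=2: A[i]=20>B[j]=8 take 8, j++
i=4 j=3: A[i]=20>B[j]=11 take 11, j++
i=4 j=4: A[i]=20>B[j]=12 take 12, j++
i=4 j=5: A[i]=20>B[j]=16 take 16, j++
i=4 j=6: A[i]=20>B[j]=19 take 19, j++
i=4 j=7: A[i]=20<=B[j]=31 take 20, i++
i=5 j=7: A[i]=25<=B[j]=31 take 25, i++
i=6 j=7: A[i]=30<=B[j]=31 take 30, i++
i=7 j=7: A[i]=33>B[j]=31 take 31, j++
i=7 j=8: A[i]=33<=B[j]=37 take 33, i++
i=8 j=8: A done, take B[j]=37, j++
i=8 j=9: A done, take B[j]=38, j++
i=8 j=10: A done, take B[j]=39, j++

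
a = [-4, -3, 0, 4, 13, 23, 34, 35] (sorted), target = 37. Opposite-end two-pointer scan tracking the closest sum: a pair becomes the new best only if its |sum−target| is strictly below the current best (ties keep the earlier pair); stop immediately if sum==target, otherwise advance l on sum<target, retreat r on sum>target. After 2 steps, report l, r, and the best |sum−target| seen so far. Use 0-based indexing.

l=2, r=7, best |Δ|=5

[0,7] -4+35=31 d=6 * → l++
[1,7] -3+35=32 d=5 * → l++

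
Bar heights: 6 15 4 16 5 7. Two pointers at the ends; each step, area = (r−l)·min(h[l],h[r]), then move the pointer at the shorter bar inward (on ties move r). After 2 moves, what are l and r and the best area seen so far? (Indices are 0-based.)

[0,5] min(6,7)*5=30 best=30 * → l++
[1,5] min(15,7)*4=28 best=30 → r--

l=1, r=4, best area=30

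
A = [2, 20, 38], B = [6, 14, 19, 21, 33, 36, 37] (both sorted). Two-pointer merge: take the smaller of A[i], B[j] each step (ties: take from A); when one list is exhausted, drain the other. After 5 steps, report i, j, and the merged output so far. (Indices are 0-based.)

i=0 j=0: A[i]=2<=B[j]=6 take 2, i++
i=1 j=0: A[i]=20>B[j]=6 take 6, j++
i=1 j=1: A[i]=20>B[j]=14 take 14, j++
i=1 j=2: A[i]=20>B[j]=19 take 19, j++
i=1 j=3: A[i]=20<=B[j]=21 take 20, i++

i=2, j=3, merged so far=[2, 6, 14, 19, 20]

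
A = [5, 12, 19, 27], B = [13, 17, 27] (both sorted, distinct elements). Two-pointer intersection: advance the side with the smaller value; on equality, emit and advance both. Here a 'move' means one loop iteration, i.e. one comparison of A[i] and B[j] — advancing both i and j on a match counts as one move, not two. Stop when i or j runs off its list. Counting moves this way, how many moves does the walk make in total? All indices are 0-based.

6 moves

i=0 j=0: 5<13, i++
i=1 j=0: 12<13, i++
i=2 j=0: 19>13, j++
i=2 j=1: 19>17, j++
i=2 j=2: 19<27, i++
i=3 j=2: 27==27 emit, i++,j++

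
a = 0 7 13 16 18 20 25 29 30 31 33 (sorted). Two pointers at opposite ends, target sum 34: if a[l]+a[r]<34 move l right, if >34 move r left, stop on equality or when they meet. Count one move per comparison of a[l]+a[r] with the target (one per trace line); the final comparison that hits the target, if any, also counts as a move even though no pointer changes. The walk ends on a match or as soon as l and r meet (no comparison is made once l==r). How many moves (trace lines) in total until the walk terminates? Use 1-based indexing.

[1,11] 0+33=33 <34 → l++
[2,11] 7+33=40 >34 → r--
[2,10] 7+31=38 >34 → r--
[2,9] 7+30=37 >34 → r--
[2,8] 7+29=36 >34 → r--
[2,7] 7+25=32 <34 → l++
[3,7] 13+25=38 >34 → r--
[3,6] 13+20=33 <34 → l++
[4,6] 16+20=36 >34 → r--
[4,5] 16+18=34 → found

10 moves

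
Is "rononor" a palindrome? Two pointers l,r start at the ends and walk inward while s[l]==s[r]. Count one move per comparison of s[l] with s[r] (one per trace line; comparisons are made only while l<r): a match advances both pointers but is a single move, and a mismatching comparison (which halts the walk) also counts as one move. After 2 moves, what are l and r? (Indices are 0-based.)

l=0 r=6: 'r'=='r', l++,r--
l=1 r=5: 'o'=='o', l++,r--

l=2, r=4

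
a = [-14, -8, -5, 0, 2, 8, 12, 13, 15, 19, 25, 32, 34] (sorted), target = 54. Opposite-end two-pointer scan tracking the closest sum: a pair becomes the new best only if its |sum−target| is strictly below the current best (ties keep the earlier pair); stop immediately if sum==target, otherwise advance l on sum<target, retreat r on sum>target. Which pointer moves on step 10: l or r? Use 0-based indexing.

l

l=0 r=12: -14+34=20 d=34 *, l++
l=1 r=12: -8+34=26 d=28 *, l++
l=2 r=12: -5+34=29 d=25 *, l++
l=3 r=12: 0+34=34 d=20 *, l++
l=4 r=12: 2+34=36 d=18 *, l++
l=5 r=12: 8+34=42 d=12 *, l++
l=6 r=12: 12+34=46 d=8 *, l++
l=7 r=12: 13+34=47 d=7 *, l++
l=8 r=12: 15+34=49 d=5 *, l++
l=9 r=12: 19+34=53 d=1 *, l++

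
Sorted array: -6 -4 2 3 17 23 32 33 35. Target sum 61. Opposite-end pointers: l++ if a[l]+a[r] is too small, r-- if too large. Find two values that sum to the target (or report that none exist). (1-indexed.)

l=1 r=9: -6+35=29 <61, l++
l=2 r=9: -4+35=31 <61, l++
l=3 r=9: 2+35=37 <61, l++
l=4 r=9: 3+35=38 <61, l++
l=5 r=9: 17+35=52 <61, l++
l=6 r=9: 23+35=58 <61, l++
l=7 r=9: 32+35=67 >61, r--
l=7 r=8: 32+33=65 >61, r--

no pair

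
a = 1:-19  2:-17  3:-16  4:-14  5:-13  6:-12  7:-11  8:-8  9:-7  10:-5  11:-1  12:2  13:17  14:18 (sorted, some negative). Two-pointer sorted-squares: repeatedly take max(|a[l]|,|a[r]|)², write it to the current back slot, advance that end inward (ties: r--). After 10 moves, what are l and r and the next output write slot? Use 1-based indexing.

[1,14] |-19|>|18| out[14]=361 → l++
[2,14] |-17|<=|18| out[13]=324 → r--
[2,13] |-17|<=|17| out[12]=289 → r--
[2,12] |-17|>|2| out[11]=289 → l++
[3,12] |-16|>|2| out[10]=256 → l++
[4,12] |-14|>|2| out[9]=196 → l++
[5,12] |-13|>|2| out[8]=169 → l++
[6,12] |-12|>|2| out[7]=144 → l++
[7,12] |-11|>|2| out[6]=121 → l++
[8,12] |-8|>|2| out[5]=64 → l++

l=9, r=12, next write slot=4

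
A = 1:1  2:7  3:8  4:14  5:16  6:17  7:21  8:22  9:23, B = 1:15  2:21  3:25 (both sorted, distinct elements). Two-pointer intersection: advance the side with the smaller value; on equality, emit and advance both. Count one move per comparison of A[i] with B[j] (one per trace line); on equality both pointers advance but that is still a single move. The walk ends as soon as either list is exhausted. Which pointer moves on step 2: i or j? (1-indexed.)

i

[i=1,j=1] 1<15 → i++
[i=2,j=1] 7<15 → i++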